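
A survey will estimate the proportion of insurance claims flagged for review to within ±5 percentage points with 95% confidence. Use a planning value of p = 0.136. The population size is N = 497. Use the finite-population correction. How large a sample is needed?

For a proportion with margin E = 0.05 at 95% confidence, z = 1.960.
n = p̂(1−p̂)(z/E)² = 0.136 × 0.864 × (1.960/0.05)² = 180.56 — call this n₀.
Finite-population correction with N = 497: n = n₀ / (1 + (n₀−1)/N) = 180.56 / 1.361 = 132.67
Round up: n = 133.

n = 133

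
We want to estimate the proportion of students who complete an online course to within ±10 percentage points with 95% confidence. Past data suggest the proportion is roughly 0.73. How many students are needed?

For a proportion with margin E = 0.1 at 95% confidence, z = 1.960.
n = p̂(1−p̂)(z/E)² = 0.73 × 0.27 × (1.960/0.1)² = 75.72
Round up: n = 76.

76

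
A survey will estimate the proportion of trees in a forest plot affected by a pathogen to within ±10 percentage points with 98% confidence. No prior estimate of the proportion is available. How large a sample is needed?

136

For a proportion with margin E = 0.1 at 98% confidence, z = 2.326.
With no prior estimate, use p = 0.5, which maximizes p(1−p) at 0.25.
n = 0.25 × (z/E)² = 0.25 × (2.326/0.1)² = 135.26
Round up: n = 136.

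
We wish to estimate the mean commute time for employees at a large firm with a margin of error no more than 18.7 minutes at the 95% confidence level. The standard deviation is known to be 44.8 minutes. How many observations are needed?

23

For a mean, the margin of error is E = z·σ/√n, so n = (zσ/E)².
At 95% confidence, z = 1.960.
n = (1.960 × 44.8 / 18.7)² = 22.05
Round up: n = 23.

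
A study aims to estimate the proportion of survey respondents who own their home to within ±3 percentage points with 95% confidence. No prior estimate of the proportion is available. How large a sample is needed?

For a proportion with margin E = 0.03 at 95% confidence, z = 1.960.
With no prior estimate, use p = 0.5, which maximizes p(1−p) at 0.25.
n = 0.25 × (z/E)² = 0.25 × (1.960/0.03)² = 1067.11
Round up: n = 1068.

1068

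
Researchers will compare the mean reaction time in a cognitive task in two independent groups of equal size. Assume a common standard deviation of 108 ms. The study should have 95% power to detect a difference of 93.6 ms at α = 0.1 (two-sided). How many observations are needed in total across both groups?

For two equal groups, n per group = 2·((z_{α/2} + z_β)·σ/δ)².
z_{α/2} = 1.645; z_β = 1.645 (power 95%).
n = 2 × (3.290 × 108 / 93.6)² = 2 × 14.41 = 28.82
Round up: n = 29 per group.
Total across both groups: 2 × 29 = 58.

58 total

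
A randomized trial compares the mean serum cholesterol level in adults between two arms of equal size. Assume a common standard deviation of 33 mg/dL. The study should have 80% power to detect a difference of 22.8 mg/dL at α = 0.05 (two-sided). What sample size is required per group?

33 per group

For two equal groups, n per group = 2·((z_{α/2} + z_β)·σ/δ)².
z_{α/2} = 1.960; z_β = 0.842 (power 80%).
n = 2 × (2.802 × 33 / 22.8)² = 2 × 16.45 = 32.90
Round up: n = 33 per group.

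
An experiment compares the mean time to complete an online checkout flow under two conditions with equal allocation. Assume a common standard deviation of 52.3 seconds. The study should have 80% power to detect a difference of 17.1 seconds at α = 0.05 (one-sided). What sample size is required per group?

116 per group

For two equal groups, n per group = 2·((z_α + z_β)·σ/δ)².
z_α = 1.645; z_β = 0.842 (power 80%).
n = 2 × (2.487 × 52.3 / 17.1)² = 2 × 57.86 = 115.72
Round up: n = 116 per group.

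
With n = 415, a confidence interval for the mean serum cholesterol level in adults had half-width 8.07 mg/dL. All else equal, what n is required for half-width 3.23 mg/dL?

n = 2591

Margin of error scales as 1/√n, so n₂ = n₁·(E₁/E₂)².
n₂ = 415 × (8.07/3.23)² = 415 × 6.242 = 2590.43
Round up: n₂ = 2591.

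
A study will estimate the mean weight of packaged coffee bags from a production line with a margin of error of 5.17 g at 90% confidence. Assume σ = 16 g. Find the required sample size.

For a mean, the margin of error is E = z·σ/√n, so n = (zσ/E)².
At 90% confidence, z = 1.645.
n = (1.645 × 16 / 5.17)² = 25.92
Round up: n = 26.

26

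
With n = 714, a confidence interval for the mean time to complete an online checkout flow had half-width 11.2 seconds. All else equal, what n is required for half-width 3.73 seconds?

Margin of error scales as 1/√n, so n₂ = n₁·(E₁/E₂)².
n₂ = 714 × (11.2/3.73)² = 714 × 9.016 = 6437.42
Round up: n₂ = 6438.

6438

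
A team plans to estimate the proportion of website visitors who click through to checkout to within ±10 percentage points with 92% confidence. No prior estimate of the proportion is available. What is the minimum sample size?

n = 77

For a proportion with margin E = 0.1 at 92% confidence, z = 1.751.
With no prior estimate, use p = 0.5, which maximizes p(1−p) at 0.25.
n = 0.25 × (z/E)² = 0.25 × (1.751/0.1)² = 76.65
Round up: n = 77.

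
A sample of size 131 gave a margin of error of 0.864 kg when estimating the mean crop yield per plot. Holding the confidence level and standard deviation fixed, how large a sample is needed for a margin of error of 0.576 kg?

295

Margin of error scales as 1/√n, so n₂ = n₁·(E₁/E₂)².
n₂ = 131 × (0.864/0.576)² = 131 × 2.25 = 294.75
Round up: n₂ = 295.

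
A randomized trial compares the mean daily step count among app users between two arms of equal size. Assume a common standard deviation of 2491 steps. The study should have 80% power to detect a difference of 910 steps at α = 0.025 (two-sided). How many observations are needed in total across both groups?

286 total

For two equal groups, n per group = 2·((z_{α/2} + z_β)·σ/δ)².
z_{α/2} = 2.241; z_β = 0.842 (power 80%).
n = 2 × (3.083 × 2491 / 910)² = 2 × 71.22 = 142.44
Round up: n = 143 per group.
Total across both groups: 2 × 143 = 286.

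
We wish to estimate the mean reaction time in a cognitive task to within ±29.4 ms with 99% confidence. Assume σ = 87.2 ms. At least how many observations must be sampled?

59

For a mean, the margin of error is E = z·σ/√n, so n = (zσ/E)².
At 99% confidence, z = 2.576.
n = (2.576 × 87.2 / 29.4)² = 58.38
Round up: n = 59.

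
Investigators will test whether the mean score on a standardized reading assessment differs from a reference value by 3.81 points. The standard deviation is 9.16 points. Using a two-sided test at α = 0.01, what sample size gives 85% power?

76

For a one-sample z-test, n = ((z_{α/2} + z_β)·σ/δ)².
z_{α/2} = 2.576 (two-sided α = 0.01); z_β = 1.036 (power 85% → β = 0.15).
n = (3.612 × 9.16 / 3.81)² = 75.41
Round up: n = 76.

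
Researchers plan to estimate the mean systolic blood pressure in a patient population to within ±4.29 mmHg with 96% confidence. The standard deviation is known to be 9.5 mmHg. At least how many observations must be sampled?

For a mean, the margin of error is E = z·σ/√n, so n = (zσ/E)².
At 96% confidence, z = 2.054.
n = (2.054 × 9.5 / 4.29)² = 20.69
Round up: n = 21.

21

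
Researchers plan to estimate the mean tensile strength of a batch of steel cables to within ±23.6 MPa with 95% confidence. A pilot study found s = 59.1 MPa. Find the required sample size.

For a mean, the margin of error is E = z·σ/√n, so n = (zσ/E)².
At 95% confidence, z = 1.960.
n = (1.960 × 59.1 / 23.6)² = 24.09
Round up: n = 25.

n = 25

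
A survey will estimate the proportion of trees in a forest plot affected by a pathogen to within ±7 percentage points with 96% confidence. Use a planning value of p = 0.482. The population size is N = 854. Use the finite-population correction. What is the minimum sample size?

For a proportion with margin E = 0.07 at 96% confidence, z = 2.054.
n = p̂(1−p̂)(z/E)² = 0.482 × 0.518 × (2.054/0.07)² = 214.97 — call this n₀.
Finite-population correction with N = 854: n = n₀ / (1 + (n₀−1)/N) = 214.97 / 1.251 = 171.84
Round up: n = 172.

n = 172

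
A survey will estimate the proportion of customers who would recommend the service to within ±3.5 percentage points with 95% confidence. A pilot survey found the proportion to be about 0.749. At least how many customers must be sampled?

For a proportion with margin E = 0.035 at 95% confidence, z = 1.960.
n = p̂(1−p̂)(z/E)² = 0.749 × 0.251 × (1.960/0.035)² = 589.56
Round up: n = 590.

590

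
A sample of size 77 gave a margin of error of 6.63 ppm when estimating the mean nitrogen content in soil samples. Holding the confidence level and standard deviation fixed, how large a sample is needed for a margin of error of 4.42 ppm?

Margin of error scales as 1/√n, so n₂ = n₁·(E₁/E₂)².
n₂ = 77 × (6.63/4.42)² = 77 × 2.25 = 173.25
Round up: n₂ = 174.

174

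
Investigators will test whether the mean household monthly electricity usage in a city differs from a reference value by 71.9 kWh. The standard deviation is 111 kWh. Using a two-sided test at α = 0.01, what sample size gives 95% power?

For a one-sample z-test, n = ((z_{α/2} + z_β)·σ/δ)².
z_{α/2} = 2.576 (two-sided α = 0.01); z_β = 1.645 (power 95% → β = 0.05).
n = (4.221 × 111 / 71.9)² = 42.46
Round up: n = 43.

43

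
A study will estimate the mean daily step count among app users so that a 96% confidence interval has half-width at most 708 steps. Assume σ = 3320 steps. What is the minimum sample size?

93

For a mean, the margin of error is E = z·σ/√n, so n = (zσ/E)².
At 96% confidence, z = 2.054.
n = (2.054 × 3320 / 708)² = 92.77
Round up: n = 93.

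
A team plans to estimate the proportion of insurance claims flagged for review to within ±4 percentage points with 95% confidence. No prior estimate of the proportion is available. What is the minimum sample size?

n = 601

For a proportion with margin E = 0.04 at 95% confidence, z = 1.960.
With no prior estimate, use p = 0.5, which maximizes p(1−p) at 0.25.
n = 0.25 × (z/E)² = 0.25 × (1.960/0.04)² = 600.25
Round up: n = 601.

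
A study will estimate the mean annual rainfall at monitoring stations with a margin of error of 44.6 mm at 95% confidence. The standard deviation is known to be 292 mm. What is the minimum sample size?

For a mean, the margin of error is E = z·σ/√n, so n = (zσ/E)².
At 95% confidence, z = 1.960.
n = (1.960 × 292 / 44.6)² = 164.67
Round up: n = 165.

165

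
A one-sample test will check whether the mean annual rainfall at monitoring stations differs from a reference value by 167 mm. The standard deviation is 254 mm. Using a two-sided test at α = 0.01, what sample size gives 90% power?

For a one-sample z-test, n = ((z_{α/2} + z_β)·σ/δ)².
z_{α/2} = 2.576 (two-sided α = 0.01); z_β = 1.282 (power 90% → β = 0.1).
n = (3.858 × 254 / 167)² = 34.43
Round up: n = 35.

35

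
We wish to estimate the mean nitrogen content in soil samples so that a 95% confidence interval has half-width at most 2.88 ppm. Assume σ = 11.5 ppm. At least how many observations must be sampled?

For a mean, the margin of error is E = z·σ/√n, so n = (zσ/E)².
At 95% confidence, z = 1.960.
n = (1.960 × 11.5 / 2.88)² = 61.25
Round up: n = 62.

n = 62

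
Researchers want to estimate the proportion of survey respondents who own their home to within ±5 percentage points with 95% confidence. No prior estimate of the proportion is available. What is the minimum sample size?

385

For a proportion with margin E = 0.05 at 95% confidence, z = 1.960.
With no prior estimate, use p = 0.5, which maximizes p(1−p) at 0.25.
n = 0.25 × (z/E)² = 0.25 × (1.960/0.05)² = 384.16
Round up: n = 385.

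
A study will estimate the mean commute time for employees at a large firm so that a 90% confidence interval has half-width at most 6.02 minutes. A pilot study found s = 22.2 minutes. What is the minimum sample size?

For a mean, the margin of error is E = z·σ/√n, so n = (zσ/E)².
At 90% confidence, z = 1.645.
n = (1.645 × 22.2 / 6.02)² = 36.80
Round up: n = 37.

37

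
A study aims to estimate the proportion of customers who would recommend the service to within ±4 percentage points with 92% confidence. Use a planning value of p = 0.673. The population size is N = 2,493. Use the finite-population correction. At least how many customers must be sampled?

For a proportion with margin E = 0.04 at 92% confidence, z = 1.751.
n = p̂(1−p̂)(z/E)² = 0.673 × 0.327 × (1.751/0.04)² = 421.71 — call this n₀.
Finite-population correction with N = 2,493: n = n₀ / (1 + (n₀−1)/N) = 421.71 / 1.169 = 360.74
Round up: n = 361.

361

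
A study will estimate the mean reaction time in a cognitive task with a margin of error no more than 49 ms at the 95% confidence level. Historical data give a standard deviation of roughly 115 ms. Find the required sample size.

For a mean, the margin of error is E = z·σ/√n, so n = (zσ/E)².
At 95% confidence, z = 1.960.
n = (1.960 × 115 / 49)² = 21.16
Round up: n = 22.

22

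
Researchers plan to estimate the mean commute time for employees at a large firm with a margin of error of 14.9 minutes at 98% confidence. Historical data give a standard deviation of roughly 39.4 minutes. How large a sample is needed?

For a mean, the margin of error is E = z·σ/√n, so n = (zσ/E)².
At 98% confidence, z = 2.326.
n = (2.326 × 39.4 / 14.9)² = 37.83
Round up: n = 38.

38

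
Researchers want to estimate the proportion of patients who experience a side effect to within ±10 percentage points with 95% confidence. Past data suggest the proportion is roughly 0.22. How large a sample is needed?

For a proportion with margin E = 0.1 at 95% confidence, z = 1.960.
n = p̂(1−p̂)(z/E)² = 0.22 × 0.78 × (1.960/0.1)² = 65.92
Round up: n = 66.

66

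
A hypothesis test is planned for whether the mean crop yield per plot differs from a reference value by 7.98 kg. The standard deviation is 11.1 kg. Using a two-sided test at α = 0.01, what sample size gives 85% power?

26

For a one-sample z-test, n = ((z_{α/2} + z_β)·σ/δ)².
z_{α/2} = 2.576 (two-sided α = 0.01); z_β = 1.036 (power 85% → β = 0.15).
n = (3.612 × 11.1 / 7.98)² = 25.24
Round up: n = 26.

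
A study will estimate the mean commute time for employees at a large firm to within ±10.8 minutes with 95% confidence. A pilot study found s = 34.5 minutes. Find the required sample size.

40

For a mean, the margin of error is E = z·σ/√n, so n = (zσ/E)².
At 95% confidence, z = 1.960.
n = (1.960 × 34.5 / 10.8)² = 39.20
Round up: n = 40.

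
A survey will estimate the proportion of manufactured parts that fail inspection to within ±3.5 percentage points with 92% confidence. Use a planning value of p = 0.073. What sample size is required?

170

For a proportion with margin E = 0.035 at 92% confidence, z = 1.751.
n = p̂(1−p̂)(z/E)² = 0.073 × 0.927 × (1.751/0.035)² = 169.37
Round up: n = 170.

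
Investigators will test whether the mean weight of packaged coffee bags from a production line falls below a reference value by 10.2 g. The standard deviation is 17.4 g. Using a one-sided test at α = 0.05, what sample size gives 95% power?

32

For a one-sample z-test, n = ((z_α + z_β)·σ/δ)².
z_α = 1.645 (one-sided α = 0.05); z_β = 1.645 (power 95% → β = 0.05).
n = (3.290 × 17.4 / 10.2)² = 31.50
Round up: n = 32.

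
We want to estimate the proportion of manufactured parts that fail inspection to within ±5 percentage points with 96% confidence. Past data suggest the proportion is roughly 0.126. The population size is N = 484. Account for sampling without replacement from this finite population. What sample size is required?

135

For a proportion with margin E = 0.05 at 96% confidence, z = 2.054.
n = p̂(1−p̂)(z/E)² = 0.126 × 0.874 × (2.054/0.05)² = 185.84 — call this n₀.
Finite-population correction with N = 484: n = n₀ / (1 + (n₀−1)/N) = 185.84 / 1.382 = 134.47
Round up: n = 135.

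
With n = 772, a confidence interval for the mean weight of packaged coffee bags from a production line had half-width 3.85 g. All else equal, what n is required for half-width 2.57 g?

Margin of error scales as 1/√n, so n₂ = n₁·(E₁/E₂)².
n₂ = 772 × (3.85/2.57)² = 772 × 2.244 = 1732.37
Round up: n₂ = 1733.

1733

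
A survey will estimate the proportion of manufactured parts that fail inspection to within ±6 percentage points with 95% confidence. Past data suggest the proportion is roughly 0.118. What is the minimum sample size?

112

For a proportion with margin E = 0.06 at 95% confidence, z = 1.960.
n = p̂(1−p̂)(z/E)² = 0.118 × 0.882 × (1.960/0.06)² = 111.06
Round up: n = 112.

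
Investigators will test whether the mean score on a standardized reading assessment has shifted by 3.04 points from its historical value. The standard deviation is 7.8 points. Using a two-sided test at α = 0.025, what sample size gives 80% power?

n = 63

For a one-sample z-test, n = ((z_{α/2} + z_β)·σ/δ)².
z_{α/2} = 2.241 (two-sided α = 0.025); z_β = 0.842 (power 80% → β = 0.2).
n = (3.083 × 7.8 / 3.04)² = 62.57
Round up: n = 63.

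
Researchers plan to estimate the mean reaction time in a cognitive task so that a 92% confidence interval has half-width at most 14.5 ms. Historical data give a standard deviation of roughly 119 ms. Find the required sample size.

For a mean, the margin of error is E = z·σ/√n, so n = (zσ/E)².
At 92% confidence, z = 1.751.
n = (1.751 × 119 / 14.5)² = 206.50
Round up: n = 207.

n = 207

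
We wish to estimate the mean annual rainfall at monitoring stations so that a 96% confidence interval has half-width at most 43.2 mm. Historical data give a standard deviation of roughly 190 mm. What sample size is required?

For a mean, the margin of error is E = z·σ/√n, so n = (zσ/E)².
At 96% confidence, z = 2.054.
n = (2.054 × 190 / 43.2)² = 81.61
Round up: n = 82.

n = 82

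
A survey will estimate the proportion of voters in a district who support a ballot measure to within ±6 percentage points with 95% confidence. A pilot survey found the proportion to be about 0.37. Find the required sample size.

n = 249

For a proportion with margin E = 0.06 at 95% confidence, z = 1.960.
n = p̂(1−p̂)(z/E)² = 0.37 × 0.63 × (1.960/0.06)² = 248.74
Round up: n = 249.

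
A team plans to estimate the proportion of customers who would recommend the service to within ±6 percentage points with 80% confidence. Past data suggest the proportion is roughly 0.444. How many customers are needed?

n = 113

For a proportion with margin E = 0.06 at 80% confidence, z = 1.282.
n = p̂(1−p̂)(z/E)² = 0.444 × 0.556 × (1.282/0.06)² = 112.70
Round up: n = 113.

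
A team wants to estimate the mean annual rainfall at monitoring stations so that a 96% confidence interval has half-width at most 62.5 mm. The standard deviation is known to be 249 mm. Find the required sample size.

For a mean, the margin of error is E = z·σ/√n, so n = (zσ/E)².
At 96% confidence, z = 2.054.
n = (2.054 × 249 / 62.5)² = 66.96
Round up: n = 67.

67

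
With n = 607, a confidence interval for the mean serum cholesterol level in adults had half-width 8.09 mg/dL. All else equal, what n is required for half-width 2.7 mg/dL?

Margin of error scales as 1/√n, so n₂ = n₁·(E₁/E₂)².
n₂ = 607 × (8.09/2.7)² = 607 × 8.978 = 5449.65
Round up: n₂ = 5450.

n = 5450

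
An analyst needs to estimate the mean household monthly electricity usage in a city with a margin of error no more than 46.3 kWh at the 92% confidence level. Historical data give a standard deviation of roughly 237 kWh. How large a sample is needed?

81

For a mean, the margin of error is E = z·σ/√n, so n = (zσ/E)².
At 92% confidence, z = 1.751.
n = (1.751 × 237 / 46.3)² = 80.34
Round up: n = 81.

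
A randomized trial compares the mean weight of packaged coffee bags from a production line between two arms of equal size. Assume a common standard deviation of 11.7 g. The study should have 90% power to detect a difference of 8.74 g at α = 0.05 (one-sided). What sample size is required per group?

31 per group

For two equal groups, n per group = 2·((z_α + z_β)·σ/δ)².
z_α = 1.645; z_β = 1.282 (power 90%).
n = 2 × (2.927 × 11.7 / 8.74)² = 2 × 15.35 = 30.70
Round up: n = 31 per group.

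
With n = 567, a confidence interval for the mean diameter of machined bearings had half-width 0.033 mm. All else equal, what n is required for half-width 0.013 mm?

3654

Margin of error scales as 1/√n, so n₂ = n₁·(E₁/E₂)².
n₂ = 567 × (0.033/0.013)² = 567 × 6.444 = 3653.75
Round up: n₂ = 3654.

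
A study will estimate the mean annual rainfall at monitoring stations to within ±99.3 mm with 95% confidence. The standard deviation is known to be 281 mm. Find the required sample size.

For a mean, the margin of error is E = z·σ/√n, so n = (zσ/E)².
At 95% confidence, z = 1.960.
n = (1.960 × 281 / 99.3)² = 30.76
Round up: n = 31.

31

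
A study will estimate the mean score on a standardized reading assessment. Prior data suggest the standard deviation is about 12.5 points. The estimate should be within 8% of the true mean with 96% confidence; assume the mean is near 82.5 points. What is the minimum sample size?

16

For a mean, the margin of error is E = z·σ/√n, so n = (zσ/E)².
At 96% confidence, z = 2.054.
E = 8% of 82.5 = 6.6 points.
n = (2.054 × 12.5 / 6.6)² = 15.13
Round up: n = 16.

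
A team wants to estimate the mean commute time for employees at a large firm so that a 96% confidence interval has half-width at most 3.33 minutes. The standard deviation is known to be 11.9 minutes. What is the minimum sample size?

For a mean, the margin of error is E = z·σ/√n, so n = (zσ/E)².
At 96% confidence, z = 2.054.
n = (2.054 × 11.9 / 3.33)² = 53.88
Round up: n = 54.

54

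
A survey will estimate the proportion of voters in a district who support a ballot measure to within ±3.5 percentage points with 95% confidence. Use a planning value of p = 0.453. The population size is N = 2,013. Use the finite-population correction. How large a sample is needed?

561

For a proportion with margin E = 0.035 at 95% confidence, z = 1.960.
n = p̂(1−p̂)(z/E)² = 0.453 × 0.547 × (1.960/0.035)² = 777.07 — call this n₀.
Finite-population correction with N = 2,013: n = n₀ / (1 + (n₀−1)/N) = 777.07 / 1.386 = 560.66
Round up: n = 561.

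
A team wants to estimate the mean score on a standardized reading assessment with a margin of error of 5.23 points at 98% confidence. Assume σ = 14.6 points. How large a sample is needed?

43

For a mean, the margin of error is E = z·σ/√n, so n = (zσ/E)².
At 98% confidence, z = 2.326.
n = (2.326 × 14.6 / 5.23)² = 42.16
Round up: n = 43.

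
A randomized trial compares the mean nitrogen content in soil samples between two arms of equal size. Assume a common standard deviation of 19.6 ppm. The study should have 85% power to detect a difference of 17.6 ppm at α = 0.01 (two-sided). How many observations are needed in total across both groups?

66 total

For two equal groups, n per group = 2·((z_{α/2} + z_β)·σ/δ)².
z_{α/2} = 2.576; z_β = 1.036 (power 85%).
n = 2 × (3.612 × 19.6 / 17.6)² = 2 × 16.18 = 32.36
Round up: n = 33 per group.
Total across both groups: 2 × 33 = 66.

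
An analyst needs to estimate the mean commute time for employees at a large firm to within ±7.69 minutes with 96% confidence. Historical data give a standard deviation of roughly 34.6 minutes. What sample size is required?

For a mean, the margin of error is E = z·σ/√n, so n = (zσ/E)².
At 96% confidence, z = 2.054.
n = (2.054 × 34.6 / 7.69)² = 85.41
Round up: n = 86.

n = 86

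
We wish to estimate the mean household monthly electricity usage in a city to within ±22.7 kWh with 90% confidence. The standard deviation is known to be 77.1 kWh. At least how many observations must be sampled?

For a mean, the margin of error is E = z·σ/√n, so n = (zσ/E)².
At 90% confidence, z = 1.645.
n = (1.645 × 77.1 / 22.7)² = 31.22
Round up: n = 32.

32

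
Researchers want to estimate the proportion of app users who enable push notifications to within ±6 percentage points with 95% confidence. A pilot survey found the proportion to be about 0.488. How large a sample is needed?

267

For a proportion with margin E = 0.06 at 95% confidence, z = 1.960.
n = p̂(1−p̂)(z/E)² = 0.488 × 0.512 × (1.960/0.06)² = 266.62
Round up: n = 267.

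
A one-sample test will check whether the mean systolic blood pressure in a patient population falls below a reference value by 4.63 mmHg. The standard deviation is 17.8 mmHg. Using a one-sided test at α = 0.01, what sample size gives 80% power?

For a one-sample z-test, n = ((z_α + z_β)·σ/δ)².
z_α = 2.326 (one-sided α = 0.01); z_β = 0.842 (power 80% → β = 0.2).
n = (3.168 × 17.8 / 4.63)² = 148.34
Round up: n = 149.

149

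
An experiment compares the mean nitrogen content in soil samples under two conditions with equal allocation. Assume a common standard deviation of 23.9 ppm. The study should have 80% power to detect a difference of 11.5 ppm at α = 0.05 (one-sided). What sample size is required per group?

For two equal groups, n per group = 2·((z_α + z_β)·σ/δ)².
z_α = 1.645; z_β = 0.842 (power 80%).
n = 2 × (2.487 × 23.9 / 11.5)² = 2 × 26.71 = 53.42
Round up: n = 54 per group.

54 per group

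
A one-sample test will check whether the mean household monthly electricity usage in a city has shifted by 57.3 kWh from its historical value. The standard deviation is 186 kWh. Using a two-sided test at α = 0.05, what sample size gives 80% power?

83

For a one-sample z-test, n = ((z_{α/2} + z_β)·σ/δ)².
z_{α/2} = 1.960 (two-sided α = 0.05); z_β = 0.842 (power 80% → β = 0.2).
n = (2.802 × 186 / 57.3)² = 82.73
Round up: n = 83.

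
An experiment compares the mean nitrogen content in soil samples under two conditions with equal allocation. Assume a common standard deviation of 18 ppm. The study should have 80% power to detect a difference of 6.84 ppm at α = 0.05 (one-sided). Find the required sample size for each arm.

For two equal groups, n per group = 2·((z_α + z_β)·σ/δ)².
z_α = 1.645; z_β = 0.842 (power 80%).
n = 2 × (2.487 × 18 / 6.84)² = 2 × 42.83 = 85.66
Round up: n = 86 per group.

86 per group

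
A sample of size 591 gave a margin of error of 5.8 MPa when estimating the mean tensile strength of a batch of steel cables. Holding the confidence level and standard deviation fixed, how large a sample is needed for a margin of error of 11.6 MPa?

148

Margin of error scales as 1/√n, so n₂ = n₁·(E₁/E₂)².
n₂ = 591 × (5.8/11.6)² = 591 × 0.25 = 147.75
Round up: n₂ = 148.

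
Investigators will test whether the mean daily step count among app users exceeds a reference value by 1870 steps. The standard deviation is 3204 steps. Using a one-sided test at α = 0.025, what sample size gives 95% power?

n = 39

For a one-sample z-test, n = ((z_α + z_β)·σ/δ)².
z_α = 1.960 (one-sided α = 0.025); z_β = 1.645 (power 95% → β = 0.05).
n = (3.605 × 3204 / 1870)² = 38.15
Round up: n = 39.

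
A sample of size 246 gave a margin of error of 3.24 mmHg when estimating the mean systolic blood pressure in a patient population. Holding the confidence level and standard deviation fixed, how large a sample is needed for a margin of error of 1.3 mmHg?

1529

Margin of error scales as 1/√n, so n₂ = n₁·(E₁/E₂)².
n₂ = 246 × (3.24/1.3)² = 246 × 6.212 = 1528.15
Round up: n₂ = 1529.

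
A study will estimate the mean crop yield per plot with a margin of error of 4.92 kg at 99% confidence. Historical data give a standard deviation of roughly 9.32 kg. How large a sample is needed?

For a mean, the margin of error is E = z·σ/√n, so n = (zσ/E)².
At 99% confidence, z = 2.576.
n = (2.576 × 9.32 / 4.92)² = 23.81
Round up: n = 24.

24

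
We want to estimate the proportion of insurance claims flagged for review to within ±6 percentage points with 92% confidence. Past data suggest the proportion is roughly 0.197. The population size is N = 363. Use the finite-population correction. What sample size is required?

For a proportion with margin E = 0.06 at 92% confidence, z = 1.751.
n = p̂(1−p̂)(z/E)² = 0.197 × 0.803 × (1.751/0.06)² = 134.73 — call this n₀.
Finite-population correction with N = 363: n = n₀ / (1 + (n₀−1)/N) = 134.73 / 1.368 = 98.49
Round up: n = 99.

n = 99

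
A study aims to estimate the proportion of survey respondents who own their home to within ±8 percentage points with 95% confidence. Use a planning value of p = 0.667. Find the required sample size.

n = 134

For a proportion with margin E = 0.08 at 95% confidence, z = 1.960.
n = p̂(1−p̂)(z/E)² = 0.667 × 0.333 × (1.960/0.08)² = 133.32
Round up: n = 134.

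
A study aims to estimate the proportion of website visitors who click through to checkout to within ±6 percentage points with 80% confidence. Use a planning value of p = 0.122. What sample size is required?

49

For a proportion with margin E = 0.06 at 80% confidence, z = 1.282.
n = p̂(1−p̂)(z/E)² = 0.122 × 0.878 × (1.282/0.06)² = 48.90
Round up: n = 49.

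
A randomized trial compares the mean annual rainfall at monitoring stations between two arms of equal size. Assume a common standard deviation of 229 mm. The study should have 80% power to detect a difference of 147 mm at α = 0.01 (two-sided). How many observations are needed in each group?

For two equal groups, n per group = 2·((z_{α/2} + z_β)·σ/δ)².
z_{α/2} = 2.576; z_β = 0.842 (power 80%).
n = 2 × (3.418 × 229 / 147)² = 2 × 28.35 = 56.70
Round up: n = 57 per group.

57 per group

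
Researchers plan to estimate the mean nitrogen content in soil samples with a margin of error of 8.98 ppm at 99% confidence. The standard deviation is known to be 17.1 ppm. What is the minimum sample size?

25

For a mean, the margin of error is E = z·σ/√n, so n = (zσ/E)².
At 99% confidence, z = 2.576.
n = (2.576 × 17.1 / 8.98)² = 24.06
Round up: n = 25.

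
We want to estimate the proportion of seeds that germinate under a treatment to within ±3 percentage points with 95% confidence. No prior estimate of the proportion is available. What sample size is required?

For a proportion with margin E = 0.03 at 95% confidence, z = 1.960.
With no prior estimate, use p = 0.5, which maximizes p(1−p) at 0.25.
n = 0.25 × (z/E)² = 0.25 × (1.960/0.03)² = 1067.11
Round up: n = 1068.

1068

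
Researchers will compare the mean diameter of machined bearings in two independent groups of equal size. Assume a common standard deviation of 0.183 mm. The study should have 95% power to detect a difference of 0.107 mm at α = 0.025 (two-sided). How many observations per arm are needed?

89 per group

For two equal groups, n per group = 2·((z_{α/2} + z_β)·σ/δ)².
z_{α/2} = 2.241; z_β = 1.645 (power 95%).
n = 2 × (3.886 × 0.183 / 0.107)² = 2 × 44.17 = 88.34
Round up: n = 89 per group.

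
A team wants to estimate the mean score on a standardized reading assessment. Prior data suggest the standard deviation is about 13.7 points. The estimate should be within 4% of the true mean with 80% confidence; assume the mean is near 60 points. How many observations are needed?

For a mean, the margin of error is E = z·σ/√n, so n = (zσ/E)².
At 80% confidence, z = 1.282.
E = 4% of 60 = 2.4 points.
n = (1.282 × 13.7 / 2.4)² = 53.55
Round up: n = 54.

n = 54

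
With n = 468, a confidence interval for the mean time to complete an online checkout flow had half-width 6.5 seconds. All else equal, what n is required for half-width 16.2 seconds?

Margin of error scales as 1/√n, so n₂ = n₁·(E₁/E₂)².
n₂ = 468 × (6.5/16.2)² = 468 × 0.161 = 75.35
Round up: n₂ = 76.

n = 76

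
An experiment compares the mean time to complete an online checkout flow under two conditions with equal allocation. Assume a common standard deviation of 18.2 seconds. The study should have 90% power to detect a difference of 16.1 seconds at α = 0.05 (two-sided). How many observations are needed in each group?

27 per group

For two equal groups, n per group = 2·((z_{α/2} + z_β)·σ/δ)².
z_{α/2} = 1.960; z_β = 1.282 (power 90%).
n = 2 × (3.242 × 18.2 / 16.1)² = 2 × 13.43 = 26.86
Round up: n = 27 per group.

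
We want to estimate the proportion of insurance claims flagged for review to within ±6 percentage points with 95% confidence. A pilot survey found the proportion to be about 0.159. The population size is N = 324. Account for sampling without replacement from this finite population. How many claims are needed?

For a proportion with margin E = 0.06 at 95% confidence, z = 1.960.
n = p̂(1−p̂)(z/E)² = 0.159 × 0.841 × (1.960/0.06)² = 142.69 — call this n₀.
Finite-population correction with N = 324: n = n₀ / (1 + (n₀−1)/N) = 142.69 / 1.437 = 99.30
Round up: n = 100.

100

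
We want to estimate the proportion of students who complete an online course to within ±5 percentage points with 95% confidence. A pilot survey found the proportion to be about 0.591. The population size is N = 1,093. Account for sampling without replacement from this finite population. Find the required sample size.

278

For a proportion with margin E = 0.05 at 95% confidence, z = 1.960.
n = p̂(1−p̂)(z/E)² = 0.591 × 0.409 × (1.960/0.05)² = 371.44 — call this n₀.
Finite-population correction with N = 1,093: n = n₀ / (1 + (n₀−1)/N) = 371.44 / 1.339 = 277.40
Round up: n = 278.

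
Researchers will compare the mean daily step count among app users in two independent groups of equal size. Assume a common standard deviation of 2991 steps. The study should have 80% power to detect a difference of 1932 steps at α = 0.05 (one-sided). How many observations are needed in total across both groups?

60 total

For two equal groups, n per group = 2·((z_α + z_β)·σ/δ)².
z_α = 1.645; z_β = 0.842 (power 80%).
n = 2 × (2.487 × 2991 / 1932)² = 2 × 14.82 = 29.64
Round up: n = 30 per group.
Total across both groups: 2 × 30 = 60.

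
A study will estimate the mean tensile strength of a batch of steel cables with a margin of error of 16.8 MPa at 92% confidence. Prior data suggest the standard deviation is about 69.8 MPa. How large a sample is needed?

53

For a mean, the margin of error is E = z·σ/√n, so n = (zσ/E)².
At 92% confidence, z = 1.751.
n = (1.751 × 69.8 / 16.8)² = 52.93
Round up: n = 53.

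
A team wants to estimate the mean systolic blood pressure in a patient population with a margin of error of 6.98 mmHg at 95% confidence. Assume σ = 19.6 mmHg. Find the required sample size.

31

For a mean, the margin of error is E = z·σ/√n, so n = (zσ/E)².
At 95% confidence, z = 1.960.
n = (1.960 × 19.6 / 6.98)² = 30.29
Round up: n = 31.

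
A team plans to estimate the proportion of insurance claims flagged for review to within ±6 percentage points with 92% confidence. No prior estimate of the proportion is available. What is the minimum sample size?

213

For a proportion with margin E = 0.06 at 92% confidence, z = 1.751.
With no prior estimate, use p = 0.5, which maximizes p(1−p) at 0.25.
n = 0.25 × (z/E)² = 0.25 × (1.751/0.06)² = 212.92
Round up: n = 213.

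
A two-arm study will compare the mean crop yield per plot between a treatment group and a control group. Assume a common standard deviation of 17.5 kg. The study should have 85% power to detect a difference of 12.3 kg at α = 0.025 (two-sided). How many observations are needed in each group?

For two equal groups, n per group = 2·((z_{α/2} + z_β)·σ/δ)².
z_{α/2} = 2.241; z_β = 1.036 (power 85%).
n = 2 × (3.277 × 17.5 / 12.3)² = 2 × 21.74 = 43.48
Round up: n = 44 per group.

44 per group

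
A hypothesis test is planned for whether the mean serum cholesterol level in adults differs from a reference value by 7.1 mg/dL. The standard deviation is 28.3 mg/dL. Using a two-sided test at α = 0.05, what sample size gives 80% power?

For a one-sample z-test, n = ((z_{α/2} + z_β)·σ/δ)².
z_{α/2} = 1.960 (two-sided α = 0.05); z_β = 0.842 (power 80% → β = 0.2).
n = (2.802 × 28.3 / 7.1)² = 124.74
Round up: n = 125.

125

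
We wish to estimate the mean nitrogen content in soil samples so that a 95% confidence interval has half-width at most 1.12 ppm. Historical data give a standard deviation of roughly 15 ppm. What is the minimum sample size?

690

For a mean, the margin of error is E = z·σ/√n, so n = (zσ/E)².
At 95% confidence, z = 1.960.
n = (1.960 × 15 / 1.12)² = 689.06
Round up: n = 690.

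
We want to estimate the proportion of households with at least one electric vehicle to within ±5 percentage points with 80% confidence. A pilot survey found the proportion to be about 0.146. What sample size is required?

For a proportion with margin E = 0.05 at 80% confidence, z = 1.282.
n = p̂(1−p̂)(z/E)² = 0.146 × 0.854 × (1.282/0.05)² = 81.97
Round up: n = 82.

n = 82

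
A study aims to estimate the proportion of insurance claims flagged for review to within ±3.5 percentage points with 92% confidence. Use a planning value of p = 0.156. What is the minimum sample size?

For a proportion with margin E = 0.035 at 92% confidence, z = 1.751.
n = p̂(1−p̂)(z/E)² = 0.156 × 0.844 × (1.751/0.035)² = 329.54
Round up: n = 330.

330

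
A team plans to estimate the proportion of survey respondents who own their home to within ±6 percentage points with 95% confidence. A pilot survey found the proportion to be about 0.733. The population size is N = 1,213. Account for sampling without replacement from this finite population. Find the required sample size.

n = 179

For a proportion with margin E = 0.06 at 95% confidence, z = 1.960.
n = p̂(1−p̂)(z/E)² = 0.733 × 0.267 × (1.960/0.06)² = 208.85 — call this n₀.
Finite-population correction with N = 1,213: n = n₀ / (1 + (n₀−1)/N) = 208.85 / 1.171 = 178.35
Round up: n = 179.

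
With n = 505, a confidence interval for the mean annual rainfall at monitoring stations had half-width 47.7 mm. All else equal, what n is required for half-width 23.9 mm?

Margin of error scales as 1/√n, so n₂ = n₁·(E₁/E₂)².
n₂ = 505 × (47.7/23.9)² = 505 × 3.983 = 2011.41
Round up: n₂ = 2012.

2012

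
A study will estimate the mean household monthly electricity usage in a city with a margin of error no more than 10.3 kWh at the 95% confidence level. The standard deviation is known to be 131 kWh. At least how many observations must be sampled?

622

For a mean, the margin of error is E = z·σ/√n, so n = (zσ/E)².
At 95% confidence, z = 1.960.
n = (1.960 × 131 / 10.3)² = 621.41
Round up: n = 622.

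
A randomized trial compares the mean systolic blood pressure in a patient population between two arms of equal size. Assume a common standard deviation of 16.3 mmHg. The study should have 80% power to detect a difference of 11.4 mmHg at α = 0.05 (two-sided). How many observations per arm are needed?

33 per group

For two equal groups, n per group = 2·((z_{α/2} + z_β)·σ/δ)².
z_{α/2} = 1.960; z_β = 0.842 (power 80%).
n = 2 × (2.802 × 16.3 / 11.4)² = 2 × 16.05 = 32.10
Round up: n = 33 per group.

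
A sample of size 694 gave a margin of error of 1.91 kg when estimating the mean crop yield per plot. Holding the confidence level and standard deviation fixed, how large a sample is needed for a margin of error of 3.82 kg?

Margin of error scales as 1/√n, so n₂ = n₁·(E₁/E₂)².
n₂ = 694 × (1.91/3.82)² = 694 × 0.25 = 173.50
Round up: n₂ = 174.

174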